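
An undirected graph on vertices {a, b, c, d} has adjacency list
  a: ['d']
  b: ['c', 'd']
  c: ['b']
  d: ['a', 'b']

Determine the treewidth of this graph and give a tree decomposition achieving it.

Treewidth 1.
Bags: B1 = {a, d}  B2 = {b, d}  B3 = {b, c}
Tree: B1–B2, B2–B3

The largest bag has 2 vertices, giving width 1; this decomposition certifies tw(G) ≤ 1. Since G has at least one edge (e.g. a–d), it is not an edgeless graph, so tw(G) ≥ 1. Therefore the treewidth is 1.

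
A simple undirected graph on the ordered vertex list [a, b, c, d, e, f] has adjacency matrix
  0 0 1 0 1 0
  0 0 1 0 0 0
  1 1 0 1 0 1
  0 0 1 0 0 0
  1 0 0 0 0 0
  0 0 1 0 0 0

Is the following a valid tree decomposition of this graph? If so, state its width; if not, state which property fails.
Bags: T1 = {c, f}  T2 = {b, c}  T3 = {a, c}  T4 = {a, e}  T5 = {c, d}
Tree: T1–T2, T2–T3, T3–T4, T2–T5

Yes; width 1.

Checking the three conditions: (i) the bags cover all of {a, b, c, d, e, f}; (ii) for each edge, some bag contains both endpoints; (iii) the bags containing any fixed vertex form a subtree. All hold, so the decomposition is valid with width 2 − 1 = 1.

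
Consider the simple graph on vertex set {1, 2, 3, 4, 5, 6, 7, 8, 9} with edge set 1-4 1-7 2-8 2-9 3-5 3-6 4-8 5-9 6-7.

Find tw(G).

2

A width-2 tree decomposition is:
Bags: B1 = {1, 4, 8}  B2 = {1, 2, 8}  B3 = {1, 2, 9}  B4 = {1, 5, 9}  B5 = {1, 3, 5}  B6 = {1, 3, 6}  B7 = {1, 6, 7}
Tree: B1–B2, B2–B3, B3–B4, B4–B5, B5–B6, B6–B7
Every bag has size at most 3, so the width is 3 − 1 = 2 and tw(G) ≤ 2. For the lower bound, G contains the cycle 1–4–8–2–9–5–3–6–7–1, so G is not a forest; only forests have treewidth ≤ 1, hence tw(G) ≥ 2. Therefore the treewidth is 2.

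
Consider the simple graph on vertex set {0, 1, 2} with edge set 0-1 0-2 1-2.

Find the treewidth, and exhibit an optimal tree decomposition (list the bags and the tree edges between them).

A single bag containing all 3 vertices is trivially a valid decomposition of width 2. Conversely, {0, 1, 2} is a clique of size 3, and the vertices of any clique must share a bag in every tree decomposition; so some bag has ≥ 3 vertices and tw(G) ≥ 2. Combining the bounds, tw(G) = 2.

Treewidth 2.
Bags: B1 = {0, 1, 2}
Tree: (single bag)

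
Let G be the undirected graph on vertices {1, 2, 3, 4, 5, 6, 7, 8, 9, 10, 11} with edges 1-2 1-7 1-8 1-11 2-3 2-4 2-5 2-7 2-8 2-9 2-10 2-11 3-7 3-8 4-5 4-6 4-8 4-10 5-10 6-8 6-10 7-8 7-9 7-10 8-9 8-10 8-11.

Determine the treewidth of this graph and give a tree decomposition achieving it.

Treewidth 3.
One such decomposition:
Bags: B1 = {1, 2, 7, 8}  B2 = {2, 7, 8, 10}  B3 = {2, 4, 8, 10}  B4 = {2, 7, 8, 9}  B5 = {2, 4, 5, 10}  B6 = {4, 6, 8, 10}  B7 = {1, 2, 8, 11}  B8 = {2, 3, 7, 8}
Tree: B1–B2, B2–B3, B2–B4, B3–B5, B3–B6, B1–B7, B2–B8

Every bag has size at most 4, so the width is 4 − 1 = 3 and tw(G) ≤ 3. On the other hand G contains the 4-clique {1, 2, 8, 11}. A clique must lie in a single bag of any decomposition, so no decomposition can have width below 3. Therefore the treewidth is 3.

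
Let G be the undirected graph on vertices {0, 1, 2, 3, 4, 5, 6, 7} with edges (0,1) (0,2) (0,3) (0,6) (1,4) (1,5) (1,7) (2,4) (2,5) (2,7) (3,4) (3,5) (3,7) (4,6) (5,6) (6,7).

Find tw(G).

A width-4 tree decomposition is:
Bags: B1 = {0, 1, 4, 5, 7}  B2 = {0, 4, 5, 6, 7}  B3 = {0, 2, 4, 5, 7}  B4 = {0, 3, 4, 5, 7}
Tree: B1–B2, B2–B3, B3–B4
The largest bag has 5 vertices, giving width 4; this decomposition certifies tw(G) ≤ 4. For the lower bound: the 5 vertex sets {1,5}, {0,6}, {2,7}, {4}, {3} are disjoint, each induces a connected subgraph, and every pair is joined by at least one edge of G. Contracting each set to a single vertex therefore yields K_{5} as a minor, and since treewidth is minor-monotone, tw(G) ≥ tw(K_{5}) = 4. Therefore the treewidth is 4.

4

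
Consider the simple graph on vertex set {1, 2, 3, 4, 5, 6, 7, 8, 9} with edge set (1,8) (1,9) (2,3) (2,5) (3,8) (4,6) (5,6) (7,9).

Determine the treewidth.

A width-1 tree decomposition is:
Bags: B1 = {7, 9}  B2 = {1, 9}  B3 = {1, 8}  B4 = {3, 8}  B5 = {2, 3}  B6 = {2, 5}  B7 = {5, 6}  B8 = {4, 6}
Tree: B1–B2, B2–B3, B3–B4, B4–B5, B5–B6, B6–B7, B7–B8
Each bag holds 2 vertices, so the decomposition has width 1, which upper-bounds the treewidth. G has an edge, so its treewidth is at least 1. Hence tw(G) = 1 exactly.

1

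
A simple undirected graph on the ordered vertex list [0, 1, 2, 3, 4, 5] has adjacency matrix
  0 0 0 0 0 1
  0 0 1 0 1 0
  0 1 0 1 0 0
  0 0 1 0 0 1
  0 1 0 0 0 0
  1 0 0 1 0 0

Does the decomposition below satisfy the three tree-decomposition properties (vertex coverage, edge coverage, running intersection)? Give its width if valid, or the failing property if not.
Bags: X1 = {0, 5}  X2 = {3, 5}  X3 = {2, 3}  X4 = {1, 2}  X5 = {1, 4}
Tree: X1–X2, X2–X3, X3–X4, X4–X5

Vertex coverage: the bags together contain {0, 1, 2, 3, 4, 5}, the full vertex set. Edge coverage: each edge of G has both endpoints in at least one bag. Running intersection: for every vertex, the bags containing it form a connected subtree. All three properties hold, so this is a valid tree decomposition of width max|bag| − 1 = 1, and hence tw(G) ≤ 1.

Yes; width 1.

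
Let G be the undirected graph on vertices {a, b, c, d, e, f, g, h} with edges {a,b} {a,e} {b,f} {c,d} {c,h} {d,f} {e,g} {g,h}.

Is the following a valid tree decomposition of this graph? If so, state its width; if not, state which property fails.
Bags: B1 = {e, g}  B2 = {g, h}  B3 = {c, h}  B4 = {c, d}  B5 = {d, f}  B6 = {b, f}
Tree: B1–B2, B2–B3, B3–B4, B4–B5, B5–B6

A tree decomposition must satisfy three properties: every vertex lies in some bag; for every edge, both endpoints lie together in some bag; and for every vertex, the bags containing it form a connected subtree. Here vertex a appears in no bag, so the decomposition is invalid.

No — vertex a appears in no bag.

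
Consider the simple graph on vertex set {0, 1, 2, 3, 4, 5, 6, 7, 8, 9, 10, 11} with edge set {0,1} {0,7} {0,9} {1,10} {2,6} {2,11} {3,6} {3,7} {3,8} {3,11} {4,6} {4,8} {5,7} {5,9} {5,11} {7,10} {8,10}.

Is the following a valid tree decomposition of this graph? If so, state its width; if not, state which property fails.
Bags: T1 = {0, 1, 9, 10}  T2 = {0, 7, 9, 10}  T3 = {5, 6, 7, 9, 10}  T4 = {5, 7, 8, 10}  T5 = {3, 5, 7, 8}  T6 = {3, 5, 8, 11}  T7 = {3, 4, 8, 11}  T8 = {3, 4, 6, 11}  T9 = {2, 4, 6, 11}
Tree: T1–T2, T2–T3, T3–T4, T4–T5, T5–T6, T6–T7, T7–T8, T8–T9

A tree decomposition must satisfy three properties: every vertex lies in some bag; for every edge, both endpoints lie together in some bag; and for every vertex, the bags containing it form a connected subtree. Here bags containing vertex 6 are not connected in the tree, so the decomposition is invalid.

No — bags containing vertex 6 are not connected in the tree.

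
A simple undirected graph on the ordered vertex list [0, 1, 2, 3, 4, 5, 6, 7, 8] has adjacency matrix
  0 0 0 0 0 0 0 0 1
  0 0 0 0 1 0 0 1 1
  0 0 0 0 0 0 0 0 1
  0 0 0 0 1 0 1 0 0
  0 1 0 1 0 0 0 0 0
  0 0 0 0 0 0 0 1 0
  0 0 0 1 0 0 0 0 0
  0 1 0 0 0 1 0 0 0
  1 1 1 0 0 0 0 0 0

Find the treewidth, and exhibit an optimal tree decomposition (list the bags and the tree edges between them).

Treewidth 1.
Bags: B1 = {1, 4}  B2 = {1, 7}  B3 = {3, 4}  B4 = {1, 8}  B5 = {2, 8}  B6 = {5, 7}  B7 = {3, 6}  B8 = {0, 8}
Tree: B1–B2, B1–B3, B1–B4, B4–B5, B2–B6, B3–B7, B4–B8

Each bag holds 2 vertices, so the decomposition has width 1, which upper-bounds the treewidth. Since G has at least one edge (e.g. 4–1), it is not an edgeless graph, so tw(G) ≥ 1. Therefore the treewidth is 1.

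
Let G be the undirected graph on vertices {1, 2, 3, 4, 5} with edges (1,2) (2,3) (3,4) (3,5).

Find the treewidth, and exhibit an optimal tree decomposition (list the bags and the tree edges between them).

Every bag has size at most 2, so the width is 2 − 1 = 1 and tw(G) ≤ 1. G has an edge, so its treewidth is at least 1. The upper and lower bounds meet at 1, so that is the treewidth.

Treewidth 1.
One such decomposition:
Bags: B1 = {3, 4}  B2 = {2, 3}  B3 = {1, 2}  B4 = {3, 5}
Tree: B1–B2, B2–B3, B1–B4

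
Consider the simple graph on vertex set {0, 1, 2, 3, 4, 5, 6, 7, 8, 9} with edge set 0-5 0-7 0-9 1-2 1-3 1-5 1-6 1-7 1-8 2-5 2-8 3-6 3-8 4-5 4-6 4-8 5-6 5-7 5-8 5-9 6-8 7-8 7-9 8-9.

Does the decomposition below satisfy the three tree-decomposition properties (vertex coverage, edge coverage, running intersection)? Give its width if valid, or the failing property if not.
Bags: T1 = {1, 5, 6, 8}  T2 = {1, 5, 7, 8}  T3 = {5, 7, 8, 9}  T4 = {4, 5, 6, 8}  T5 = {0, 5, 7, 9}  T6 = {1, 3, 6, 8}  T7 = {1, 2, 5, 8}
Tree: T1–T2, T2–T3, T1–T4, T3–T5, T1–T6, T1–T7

Yes; width 3.

Checking the three conditions: (i) the bags cover all of {0, 1, 2, 3, 4, 5, 6, 7, 8, 9}; (ii) for each edge, some bag contains both endpoints; (iii) the bags containing any fixed vertex form a subtree. All hold, so the decomposition is valid with width 4 − 1 = 3.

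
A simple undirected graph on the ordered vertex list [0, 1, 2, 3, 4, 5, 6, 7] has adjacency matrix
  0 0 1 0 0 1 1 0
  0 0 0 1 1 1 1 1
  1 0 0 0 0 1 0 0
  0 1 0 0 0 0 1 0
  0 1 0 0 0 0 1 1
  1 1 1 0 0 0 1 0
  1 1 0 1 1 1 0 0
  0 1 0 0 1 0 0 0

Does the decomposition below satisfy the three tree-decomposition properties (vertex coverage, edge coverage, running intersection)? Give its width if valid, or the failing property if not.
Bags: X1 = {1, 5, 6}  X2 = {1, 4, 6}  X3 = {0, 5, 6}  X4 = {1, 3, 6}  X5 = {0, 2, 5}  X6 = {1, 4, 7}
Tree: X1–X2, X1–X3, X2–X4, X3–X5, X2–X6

Yes; width 2.

Every vertex of G appears in some bag (union = {0, 1, 2, 3, 4, 5, 6, 7}); every edge is covered by a bag; and for each vertex v the set of bags containing v is connected in the bag tree. The decomposition is therefore valid. The largest bag has 3 vertices, so the width is 2.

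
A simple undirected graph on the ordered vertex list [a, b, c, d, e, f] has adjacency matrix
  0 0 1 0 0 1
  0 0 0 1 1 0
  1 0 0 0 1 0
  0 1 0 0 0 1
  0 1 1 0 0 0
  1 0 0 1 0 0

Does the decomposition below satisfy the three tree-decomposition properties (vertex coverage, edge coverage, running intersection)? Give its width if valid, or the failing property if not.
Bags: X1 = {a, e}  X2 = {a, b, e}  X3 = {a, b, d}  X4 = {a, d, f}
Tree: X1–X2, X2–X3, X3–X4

No — vertex c appears in no bag.

A tree decomposition must satisfy three properties: every vertex lies in some bag; for every edge, both endpoints lie together in some bag; and for every vertex, the bags containing it form a connected subtree. Here vertex c appears in no bag, so the decomposition is invalid.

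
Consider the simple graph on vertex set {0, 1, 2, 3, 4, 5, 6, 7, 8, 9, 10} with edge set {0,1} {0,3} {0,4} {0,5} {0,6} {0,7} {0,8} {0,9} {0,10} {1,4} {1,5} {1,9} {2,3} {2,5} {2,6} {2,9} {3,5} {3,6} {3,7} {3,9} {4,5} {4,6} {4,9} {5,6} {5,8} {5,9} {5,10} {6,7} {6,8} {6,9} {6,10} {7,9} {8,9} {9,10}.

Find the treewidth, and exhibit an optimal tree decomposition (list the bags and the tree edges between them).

Treewidth 4.
Bags: B1 = {0, 3, 5, 6, 9}  B2 = {0, 4, 5, 6, 9}  B3 = {2, 3, 5, 6, 9}  B4 = {0, 3, 6, 7, 9}  B5 = {0, 1, 4, 5, 9}  B6 = {0, 5, 6, 8, 9}  B7 = {0, 5, 6, 9, 10}
Tree: B1–B2, B1–B3, B1–B4, B2–B5, B1–B6, B6–B7

The largest bag has 5 vertices, giving width 4; this decomposition certifies tw(G) ≤ 4. For the lower bound, the 5 vertices {0, 1, 4, 5, 9} are pairwise adjacent, and any tree decomposition puts a clique entirely inside one bag — forcing width ≥ 4. Hence tw(G) = 4 exactly.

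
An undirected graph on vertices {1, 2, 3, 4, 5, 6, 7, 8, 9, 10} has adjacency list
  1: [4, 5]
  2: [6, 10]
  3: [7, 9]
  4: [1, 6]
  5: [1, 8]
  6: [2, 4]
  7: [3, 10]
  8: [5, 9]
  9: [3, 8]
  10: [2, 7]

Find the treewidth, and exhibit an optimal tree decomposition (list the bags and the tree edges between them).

Treewidth 2.
One such decomposition:
Bags: B1 = {1, 4, 5}  B2 = {4, 5, 8}  B3 = {4, 8, 9}  B4 = {3, 4, 9}  B5 = {3, 4, 7}  B6 = {4, 7, 10}  B7 = {2, 4, 10}  B8 = {2, 4, 6}
Tree: B1–B2, B2–B3, B3–B4, B4–B5, B5–B6, B6–B7, B7–B8

Each bag holds 3 vertices, so the decomposition has width 2, which upper-bounds the treewidth. For the lower bound, G contains the cycle 4–1–5–8–9–3–7–10–2–6–4, so G is not a forest; only forests have treewidth ≤ 1, hence tw(G) ≥ 2. Combining the bounds, tw(G) = 2.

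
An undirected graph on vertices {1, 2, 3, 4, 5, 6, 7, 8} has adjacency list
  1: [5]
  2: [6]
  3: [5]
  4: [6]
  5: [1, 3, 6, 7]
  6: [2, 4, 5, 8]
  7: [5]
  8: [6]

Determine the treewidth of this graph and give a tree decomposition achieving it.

The largest bag has 2 vertices, giving width 1; this decomposition certifies tw(G) ≤ 1. Since G has at least one edge (e.g. 5–7), it is not an edgeless graph, so tw(G) ≥ 1. Therefore the treewidth is 1.

Treewidth 1.
One optimal decomposition is:
Bags: B1 = {5, 7}  B2 = {1, 5}  B3 = {5, 6}  B4 = {4, 6}  B5 = {6, 8}  B6 = {2, 6}  B7 = {3, 5}
Tree: B1–B2, B1–B3, B3–B4, B4–B5, B5–B6, B2–B7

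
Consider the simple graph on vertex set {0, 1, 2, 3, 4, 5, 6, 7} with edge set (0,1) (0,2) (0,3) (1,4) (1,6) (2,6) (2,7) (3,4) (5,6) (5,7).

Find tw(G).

2

A width-2 tree decomposition is:
Bags: B1 = {0, 3, 4}  B2 = {0, 1, 4}  B3 = {0, 1, 2}  B4 = {1, 2, 6}  B5 = {2, 6, 7}  B6 = {5, 6, 7}
Tree: B1–B2, B2–B3, B3–B4, B4–B5, B5–B6
Each bag holds 3 vertices, so the decomposition has width 2, which upper-bounds the treewidth. Since 3–4–1–0–3 is a cycle in G, G is not acyclic. Forests are exactly the graphs of treewidth ≤ 1, so tw(G) ≥ 2. Combining the bounds, tw(G) = 2.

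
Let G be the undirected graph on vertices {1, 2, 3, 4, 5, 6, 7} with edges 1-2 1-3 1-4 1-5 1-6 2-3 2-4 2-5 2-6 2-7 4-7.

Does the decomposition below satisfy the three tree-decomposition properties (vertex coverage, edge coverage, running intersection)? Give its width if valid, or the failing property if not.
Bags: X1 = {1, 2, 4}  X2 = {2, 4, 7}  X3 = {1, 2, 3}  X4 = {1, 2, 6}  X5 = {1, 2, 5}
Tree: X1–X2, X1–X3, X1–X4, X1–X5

Yes; width 2.

Checking the three conditions: (i) the bags cover all of {1, 2, 3, 4, 5, 6, 7}; (ii) for each edge, some bag contains both endpoints; (iii) the bags containing any fixed vertex form a subtree. All hold, so the decomposition is valid with width 3 − 1 = 2.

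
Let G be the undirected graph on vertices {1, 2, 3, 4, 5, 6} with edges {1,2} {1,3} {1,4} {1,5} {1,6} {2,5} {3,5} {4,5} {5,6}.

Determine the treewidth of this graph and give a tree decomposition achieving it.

Treewidth 2.
One optimal decomposition is:
Bags: B1 = {1, 2, 5}  B2 = {1, 4, 5}  B3 = {1, 5, 6}  B4 = {1, 3, 5}
Tree: B1–B2, B2–B3, B1–B4

Every bag has size at most 3, so the width is 3 − 1 = 2 and tw(G) ≤ 2. Conversely, {1, 2, 5} is a clique of size 3, and the vertices of any clique must share a bag in every tree decomposition; so some bag has ≥ 3 vertices and tw(G) ≥ 2. Therefore the treewidth is 2.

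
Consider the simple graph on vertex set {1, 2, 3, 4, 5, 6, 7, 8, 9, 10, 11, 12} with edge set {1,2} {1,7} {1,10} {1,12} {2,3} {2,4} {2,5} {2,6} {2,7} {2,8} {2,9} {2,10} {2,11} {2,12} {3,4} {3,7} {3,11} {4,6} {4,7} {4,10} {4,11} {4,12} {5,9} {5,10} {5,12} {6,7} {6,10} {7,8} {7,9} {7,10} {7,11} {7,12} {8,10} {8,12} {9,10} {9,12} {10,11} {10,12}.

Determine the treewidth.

A width-4 tree decomposition is:
Bags: B1 = {2, 4, 7, 10, 12}  B2 = {2, 4, 6, 7, 10}  B3 = {2, 7, 9, 10, 12}  B4 = {2, 4, 7, 10, 11}  B5 = {2, 5, 9, 10, 12}  B6 = {2, 7, 8, 10, 12}  B7 = {2, 3, 4, 7, 11}  B8 = {1, 2, 7, 10, 12}
Tree: B1–B2, B1–B3, B2–B4, B3–B5, B1–B6, B4–B7, B1–B8
The largest bag has 5 vertices, giving width 4; this decomposition certifies tw(G) ≤ 4. On the other hand G contains the 5-clique {2, 5, 9, 10, 12}. A clique must lie in a single bag of any decomposition, so no decomposition can have width below 4. Combining the bounds, tw(G) = 4.

4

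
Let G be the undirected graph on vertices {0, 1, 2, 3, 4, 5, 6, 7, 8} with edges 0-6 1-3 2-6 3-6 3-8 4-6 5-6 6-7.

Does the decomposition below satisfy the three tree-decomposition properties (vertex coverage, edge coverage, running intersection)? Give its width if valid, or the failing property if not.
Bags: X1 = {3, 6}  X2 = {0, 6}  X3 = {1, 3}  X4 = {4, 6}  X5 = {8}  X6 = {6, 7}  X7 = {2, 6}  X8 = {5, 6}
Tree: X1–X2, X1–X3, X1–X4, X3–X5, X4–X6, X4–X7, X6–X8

No — edge (3,8) lies in no bag.

A tree decomposition must satisfy three properties: every vertex lies in some bag; for every edge, both endpoints lie together in some bag; and for every vertex, the bags containing it form a connected subtree. Here edge (3,8) lies in no bag, so the decomposition is invalid.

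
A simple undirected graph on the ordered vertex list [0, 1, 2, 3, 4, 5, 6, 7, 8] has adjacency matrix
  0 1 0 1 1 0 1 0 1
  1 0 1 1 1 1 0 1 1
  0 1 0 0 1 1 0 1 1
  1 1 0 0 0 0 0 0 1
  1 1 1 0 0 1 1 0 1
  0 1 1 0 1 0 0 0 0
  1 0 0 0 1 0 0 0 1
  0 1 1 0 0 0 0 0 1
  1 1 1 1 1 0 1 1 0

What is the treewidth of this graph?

3

A width-3 tree decomposition is:
Bags: B1 = {0, 1, 4, 8}  B2 = {1, 2, 4, 8}  B3 = {1, 2, 7, 8}  B4 = {0, 1, 3, 8}  B5 = {0, 4, 6, 8}  B6 = {1, 2, 4, 5}
Tree: B1–B2, B2–B3, B1–B4, B1–B5, B2–B6
Every bag has size at most 4, so the width is 4 − 1 = 3 and tw(G) ≤ 3. Conversely, {0, 1, 3, 8} is a clique of size 4, and the vertices of any clique must share a bag in every tree decomposition; so some bag has ≥ 4 vertices and tw(G) ≥ 3. The upper and lower bounds meet at 3, so that is the treewidth.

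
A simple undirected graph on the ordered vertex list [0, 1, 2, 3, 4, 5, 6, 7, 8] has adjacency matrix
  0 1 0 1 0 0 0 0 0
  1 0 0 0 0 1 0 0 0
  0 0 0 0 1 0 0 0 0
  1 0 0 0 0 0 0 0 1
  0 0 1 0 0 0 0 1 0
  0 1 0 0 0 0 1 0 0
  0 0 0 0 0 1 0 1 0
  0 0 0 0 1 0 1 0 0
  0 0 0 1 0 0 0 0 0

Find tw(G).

A width-1 tree decomposition is:
Bags: B1 = {3, 8}  B2 = {0, 3}  B3 = {0, 1}  B4 = {1, 5}  B5 = {5, 6}  B6 = {6, 7}  B7 = {4, 7}  B8 = {2, 4}
Tree: B1–B2, B2–B3, B3–B4, B4–B5, B5–B6, B6–B7, B7–B8
Each bag holds 2 vertices, so the decomposition has width 1, which upper-bounds the treewidth. G has an edge, so its treewidth is at least 1. The upper and lower bounds meet at 1, so that is the treewidth.

1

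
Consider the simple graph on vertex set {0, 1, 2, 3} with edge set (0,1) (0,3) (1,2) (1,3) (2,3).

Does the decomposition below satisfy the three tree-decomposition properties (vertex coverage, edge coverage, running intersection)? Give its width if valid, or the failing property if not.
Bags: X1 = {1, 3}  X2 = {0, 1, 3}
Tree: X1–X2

A tree decomposition must satisfy three properties: every vertex lies in some bag; for every edge, both endpoints lie together in some bag; and for every vertex, the bags containing it form a connected subtree. Here vertex 2 appears in no bag, so the decomposition is invalid.

No — vertex 2 appears in no bag.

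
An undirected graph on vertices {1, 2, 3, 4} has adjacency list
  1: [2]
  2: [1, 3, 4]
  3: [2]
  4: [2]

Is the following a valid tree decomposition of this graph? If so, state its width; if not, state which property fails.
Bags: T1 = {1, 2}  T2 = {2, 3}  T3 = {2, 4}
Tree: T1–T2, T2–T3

Yes; width 1.

Checking the three conditions: (i) the bags cover all of {1, 2, 3, 4}; (ii) for each edge, some bag contains both endpoints; (iii) the bags containing any fixed vertex form a subtree. All hold, so the decomposition is valid with width 2 − 1 = 1.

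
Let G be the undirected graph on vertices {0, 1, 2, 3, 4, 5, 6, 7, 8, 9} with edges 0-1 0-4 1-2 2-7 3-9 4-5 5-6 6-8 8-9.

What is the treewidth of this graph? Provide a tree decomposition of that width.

Every bag has size at most 2, so the width is 2 − 1 = 1 and tw(G) ≤ 1. G has an edge, so its treewidth is at least 1. Hence tw(G) = 1 exactly.

Treewidth 1.
Bags: B1 = {3, 9}  B2 = {8, 9}  B3 = {6, 8}  B4 = {5, 6}  B5 = {4, 5}  B6 = {0, 4}  B7 = {0, 1}  B8 = {1, 2}  B9 = {2, 7}
Tree: B1–B2, B2–B3, B3–B4, B4–B5, B5–B6, B6–B7, B7–B8, B8–B9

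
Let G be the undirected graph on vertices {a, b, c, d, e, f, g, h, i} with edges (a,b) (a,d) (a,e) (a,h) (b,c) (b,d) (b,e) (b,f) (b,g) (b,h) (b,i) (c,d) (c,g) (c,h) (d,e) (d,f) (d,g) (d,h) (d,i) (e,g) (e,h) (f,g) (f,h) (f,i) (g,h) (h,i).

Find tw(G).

A width-4 tree decomposition is:
Bags: B1 = {b, d, f, h, i}  B2 = {b, d, f, g, h}  B3 = {b, d, e, g, h}  B4 = {a, b, d, e, h}  B5 = {b, c, d, g, h}
Tree: B1–B2, B2–B3, B3–B4, B3–B5
Every bag has size at most 5, so the width is 5 − 1 = 4 and tw(G) ≤ 4. Conversely, {b, d, e, g, h} is a clique of size 5, and the vertices of any clique must share a bag in every tree decomposition; so some bag has ≥ 5 vertices and tw(G) ≥ 4. The upper and lower bounds meet at 4, so that is the treewidth.

4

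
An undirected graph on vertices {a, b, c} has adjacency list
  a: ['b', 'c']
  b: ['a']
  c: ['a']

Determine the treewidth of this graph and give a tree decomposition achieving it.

Each bag holds 2 vertices, so the decomposition has width 1, which upper-bounds the treewidth. G has an edge, so its treewidth is at least 1. Therefore the treewidth is 1.

Treewidth 1.
One optimal decomposition is:
Bags: B1 = {a, c}  B2 = {a, b}
Tree: B1–B2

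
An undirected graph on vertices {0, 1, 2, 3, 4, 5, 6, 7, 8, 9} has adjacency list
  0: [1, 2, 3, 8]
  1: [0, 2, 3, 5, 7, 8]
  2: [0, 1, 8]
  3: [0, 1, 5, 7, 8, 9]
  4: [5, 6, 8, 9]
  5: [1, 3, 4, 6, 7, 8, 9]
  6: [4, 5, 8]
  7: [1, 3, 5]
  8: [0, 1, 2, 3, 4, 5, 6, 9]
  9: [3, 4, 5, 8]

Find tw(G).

A width-3 tree decomposition is:
Bags: B1 = {1, 3, 5, 8}  B2 = {3, 5, 8, 9}  B3 = {4, 5, 8, 9}  B4 = {1, 3, 5, 7}  B5 = {0, 1, 3, 8}  B6 = {4, 5, 6, 8}  B7 = {0, 1, 2, 8}
Tree: B1–B2, B2–B3, B1–B4, B1–B5, B3–B6, B5–B7
The largest bag has 4 vertices, giving width 3; this decomposition certifies tw(G) ≤ 3. Conversely, {0, 1, 2, 8} is a clique of size 4, and the vertices of any clique must share a bag in every tree decomposition; so some bag has ≥ 4 vertices and tw(G) ≥ 3. Combining the bounds, tw(G) = 3.

3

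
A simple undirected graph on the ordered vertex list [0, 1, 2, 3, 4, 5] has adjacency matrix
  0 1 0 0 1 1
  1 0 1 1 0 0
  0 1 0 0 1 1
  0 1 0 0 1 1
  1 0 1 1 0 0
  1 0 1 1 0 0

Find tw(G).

A width-3 tree decomposition is:
Bags: B1 = {1, 2, 4, 5}  B2 = {0, 1, 4, 5}  B3 = {1, 3, 4, 5}
Tree: B1–B2, B2–B3
Each bag holds 4 vertices, so the decomposition has width 3, which upper-bounds the treewidth. For the lower bound: the 4 vertex sets {1,2}, {0,5}, {4}, {3} are disjoint, each induces a connected subgraph, and every pair is joined by at least one edge of G. Contracting each set to a single vertex therefore yields K_{4} as a minor, and since treewidth is minor-monotone, tw(G) ≥ tw(K_{4}) = 3. The upper and lower bounds meet at 3, so that is the treewidth.

3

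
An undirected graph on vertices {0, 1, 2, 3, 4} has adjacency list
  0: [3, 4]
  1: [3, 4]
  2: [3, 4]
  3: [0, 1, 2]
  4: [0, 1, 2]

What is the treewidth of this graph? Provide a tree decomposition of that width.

Each bag holds 3 vertices, so the decomposition has width 2, which upper-bounds the treewidth. For the lower bound, G contains the cycle 2–4–1–3–2, so G is not a forest; only forests have treewidth ≤ 1, hence tw(G) ≥ 2. Combining the bounds, tw(G) = 2.

Treewidth 2.
One such decomposition:
Bags: B1 = {2, 3, 4}  B2 = {1, 3, 4}  B3 = {0, 3, 4}
Tree: B1–B2, B2–B3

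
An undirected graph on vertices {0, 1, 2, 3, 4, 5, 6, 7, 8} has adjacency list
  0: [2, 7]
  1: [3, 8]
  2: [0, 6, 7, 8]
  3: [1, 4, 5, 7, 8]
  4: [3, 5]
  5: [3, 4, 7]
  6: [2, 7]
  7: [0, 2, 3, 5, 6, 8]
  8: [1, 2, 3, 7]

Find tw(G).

2

A width-2 tree decomposition is:
Bags: B1 = {1, 3, 8}  B2 = {3, 7, 8}  B3 = {2, 7, 8}  B4 = {3, 5, 7}  B5 = {3, 4, 5}  B6 = {0, 2, 7}  B7 = {2, 6, 7}
Tree: B1–B2, B2–B3, B2–B4, B4–B5, B3–B6, B3–B7
The largest bag has 3 vertices, giving width 2; this decomposition certifies tw(G) ≤ 2. On the other hand G contains the 3-clique {1, 3, 8}. A clique must lie in a single bag of any decomposition, so no decomposition can have width below 2. Combining the bounds, tw(G) = 2.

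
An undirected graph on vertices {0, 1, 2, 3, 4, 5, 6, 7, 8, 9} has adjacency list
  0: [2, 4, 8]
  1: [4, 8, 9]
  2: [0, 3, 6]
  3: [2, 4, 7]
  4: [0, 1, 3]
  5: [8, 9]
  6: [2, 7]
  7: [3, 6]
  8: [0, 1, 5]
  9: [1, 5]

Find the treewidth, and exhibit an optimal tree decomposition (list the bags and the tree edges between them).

Treewidth 2.
Bags: B1 = {2, 6, 7}  B2 = {2, 3, 7}  B3 = {0, 2, 3}  B4 = {0, 3, 4}  B5 = {0, 4, 8}  B6 = {1, 4, 8}  B7 = {1, 5, 8}  B8 = {1, 5, 9}
Tree: B1–B2, B2–B3, B3–B4, B4–B5, B5–B6, B6–B7, B7–B8

The largest bag has 3 vertices, giving width 2; this decomposition certifies tw(G) ≤ 2. For the lower bound, G contains the cycle 6–7–3–2–6, so G is not a forest; only forests have treewidth ≤ 1, hence tw(G) ≥ 2. The upper and lower bounds meet at 2, so that is the treewidth.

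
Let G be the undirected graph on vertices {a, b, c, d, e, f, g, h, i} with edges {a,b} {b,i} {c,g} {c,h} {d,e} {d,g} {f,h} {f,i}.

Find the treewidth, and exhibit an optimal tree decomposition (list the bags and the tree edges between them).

Treewidth 1.
One optimal decomposition is:
Bags: B1 = {d, e}  B2 = {d, g}  B3 = {c, g}  B4 = {c, h}  B5 = {f, h}  B6 = {f, i}  B7 = {b, i}  B8 = {a, b}
Tree: B1–B2, B2–B3, B3–B4, B4–B5, B5–B6, B6–B7, B7–B8

Each bag holds 2 vertices, so the decomposition has width 1, which upper-bounds the treewidth. Since G has at least one edge (e.g. e–d), it is not an edgeless graph, so tw(G) ≥ 1. Therefore the treewidth is 1.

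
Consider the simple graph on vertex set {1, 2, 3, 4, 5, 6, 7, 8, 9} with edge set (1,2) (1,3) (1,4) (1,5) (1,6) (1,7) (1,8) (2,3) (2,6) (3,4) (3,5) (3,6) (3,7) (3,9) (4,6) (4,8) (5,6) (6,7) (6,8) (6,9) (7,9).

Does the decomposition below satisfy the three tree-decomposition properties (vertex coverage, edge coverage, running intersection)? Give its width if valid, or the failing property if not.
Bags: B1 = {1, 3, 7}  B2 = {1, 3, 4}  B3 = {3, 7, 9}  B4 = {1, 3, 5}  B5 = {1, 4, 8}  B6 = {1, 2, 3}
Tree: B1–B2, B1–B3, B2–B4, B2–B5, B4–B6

A tree decomposition must satisfy three properties: every vertex lies in some bag; for every edge, both endpoints lie together in some bag; and for every vertex, the bags containing it form a connected subtree. Here vertex 6 appears in no bag, so the decomposition is invalid.

No — vertex 6 appears in no bag.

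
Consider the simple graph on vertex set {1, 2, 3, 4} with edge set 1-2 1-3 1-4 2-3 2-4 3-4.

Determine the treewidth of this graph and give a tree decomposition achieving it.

Treewidth 3.
Bags: B1 = {1, 2, 3, 4}
Tree: (single bag)

With just one bag of size 4, the width is 4 − 1 = 3, so tw(G) ≤ 3. For the lower bound, the 4 vertices {1, 2, 3, 4} are pairwise adjacent, and any tree decomposition puts a clique entirely inside one bag — forcing width ≥ 3. The upper and lower bounds meet at 3, so that is the treewidth.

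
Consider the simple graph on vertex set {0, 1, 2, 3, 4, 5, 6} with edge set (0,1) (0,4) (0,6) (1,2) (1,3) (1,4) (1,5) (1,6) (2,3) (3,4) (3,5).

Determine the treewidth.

A width-2 tree decomposition is:
Bags: B1 = {1, 3, 4}  B2 = {1, 3, 5}  B3 = {0, 1, 4}  B4 = {1, 2, 3}  B5 = {0, 1, 6}
Tree: B1–B2, B1–B3, B2–B4, B3–B5
The largest bag has 3 vertices, giving width 2; this decomposition certifies tw(G) ≤ 2. On the other hand G contains the 3-clique {0, 1, 4}. A clique must lie in a single bag of any decomposition, so no decomposition can have width below 2. The upper and lower bounds meet at 2, so that is the treewidth.

2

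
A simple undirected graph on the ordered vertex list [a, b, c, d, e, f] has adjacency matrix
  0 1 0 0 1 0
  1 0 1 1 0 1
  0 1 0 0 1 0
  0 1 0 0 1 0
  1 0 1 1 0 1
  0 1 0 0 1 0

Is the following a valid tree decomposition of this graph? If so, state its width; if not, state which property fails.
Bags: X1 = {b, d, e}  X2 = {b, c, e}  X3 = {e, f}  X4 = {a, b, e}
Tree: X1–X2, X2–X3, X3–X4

No — edge (b,f) lies in no bag.

A tree decomposition must satisfy three properties: every vertex lies in some bag; for every edge, both endpoints lie together in some bag; and for every vertex, the bags containing it form a connected subtree. Here edge (b,f) lies in no bag, so the decomposition is invalid.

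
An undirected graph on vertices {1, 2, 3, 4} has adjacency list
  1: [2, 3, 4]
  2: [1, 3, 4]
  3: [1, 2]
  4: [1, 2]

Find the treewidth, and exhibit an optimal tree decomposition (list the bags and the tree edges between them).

Treewidth 2.
One optimal decomposition is:
Bags: B1 = {1, 2, 4}  B2 = {1, 2, 3}
Tree: B1–B2

The largest bag has 3 vertices, giving width 2; this decomposition certifies tw(G) ≤ 2. For the lower bound, the 3 vertices {1, 2, 3} are pairwise adjacent, and any tree decomposition puts a clique entirely inside one bag — forcing width ≥ 2. The upper and lower bounds meet at 2, so that is the treewidth.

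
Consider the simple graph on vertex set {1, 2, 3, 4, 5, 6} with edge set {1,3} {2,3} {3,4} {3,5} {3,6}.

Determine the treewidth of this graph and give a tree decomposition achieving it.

Every bag has size at most 2, so the width is 2 − 1 = 1 and tw(G) ≤ 1. G has an edge, so its treewidth is at least 1. Hence tw(G) = 1 exactly.

Treewidth 1.
One such decomposition:
Bags: B1 = {3, 6}  B2 = {3, 4}  B3 = {3, 5}  B4 = {1, 3}  B5 = {2, 3}
Tree: B1–B2, B1–B3, B1–B4, B1–B5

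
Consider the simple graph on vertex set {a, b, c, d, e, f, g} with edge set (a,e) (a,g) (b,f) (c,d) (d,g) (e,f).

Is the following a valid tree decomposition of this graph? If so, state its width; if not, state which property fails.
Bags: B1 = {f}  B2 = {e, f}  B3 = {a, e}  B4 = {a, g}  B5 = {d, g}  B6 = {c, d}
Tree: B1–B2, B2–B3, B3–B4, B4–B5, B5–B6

No — vertex b appears in no bag.

A tree decomposition must satisfy three properties: every vertex lies in some bag; for every edge, both endpoints lie together in some bag; and for every vertex, the bags containing it form a connected subtree. Here vertex b appears in no bag, so the decomposition is invalid.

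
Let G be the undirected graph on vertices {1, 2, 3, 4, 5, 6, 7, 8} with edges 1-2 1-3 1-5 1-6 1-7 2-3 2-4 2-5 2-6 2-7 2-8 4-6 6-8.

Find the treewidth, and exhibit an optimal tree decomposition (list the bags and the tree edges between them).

Every bag has size at most 3, so the width is 3 − 1 = 2 and tw(G) ≤ 2. On the other hand G contains the 3-clique {2, 6, 8}. A clique must lie in a single bag of any decomposition, so no decomposition can have width below 2. Combining the bounds, tw(G) = 2.

Treewidth 2.
One optimal decomposition is:
Bags: B1 = {1, 2, 5}  B2 = {1, 2, 6}  B3 = {1, 2, 7}  B4 = {2, 6, 8}  B5 = {1, 2, 3}  B6 = {2, 4, 6}
Tree: B1–B2, B1–B3, B2–B4, B2–B5, B2–B6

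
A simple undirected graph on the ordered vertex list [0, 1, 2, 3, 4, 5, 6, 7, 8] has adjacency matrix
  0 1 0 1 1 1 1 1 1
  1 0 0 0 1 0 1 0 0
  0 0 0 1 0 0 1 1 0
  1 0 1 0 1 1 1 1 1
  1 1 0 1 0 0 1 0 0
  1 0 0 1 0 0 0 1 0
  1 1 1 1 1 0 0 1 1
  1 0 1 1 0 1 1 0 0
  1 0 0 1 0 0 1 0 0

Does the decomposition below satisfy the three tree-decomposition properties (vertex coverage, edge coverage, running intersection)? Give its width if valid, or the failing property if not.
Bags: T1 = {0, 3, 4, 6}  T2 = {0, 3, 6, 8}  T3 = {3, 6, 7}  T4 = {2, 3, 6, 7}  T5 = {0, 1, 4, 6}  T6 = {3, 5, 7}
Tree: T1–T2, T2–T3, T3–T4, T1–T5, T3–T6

No — edge (0,7) lies in no bag.

A tree decomposition must satisfy three properties: every vertex lies in some bag; for every edge, both endpoints lie together in some bag; and for every vertex, the bags containing it form a connected subtree. Here edge (0,7) lies in no bag, so the decomposition is invalid.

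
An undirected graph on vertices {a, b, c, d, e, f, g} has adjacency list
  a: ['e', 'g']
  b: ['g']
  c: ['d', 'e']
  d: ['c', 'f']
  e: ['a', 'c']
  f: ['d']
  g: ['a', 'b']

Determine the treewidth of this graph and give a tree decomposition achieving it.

Each bag holds 2 vertices, so the decomposition has width 1, which upper-bounds the treewidth. Since G has at least one edge (e.g. f–d), it is not an edgeless graph, so tw(G) ≥ 1. The upper and lower bounds meet at 1, so that is the treewidth.

Treewidth 1.
One optimal decomposition is:
Bags: B1 = {d, f}  B2 = {c, d}  B3 = {c, e}  B4 = {a, e}  B5 = {a, g}  B6 = {b, g}
Tree: B1–B2, B2–B3, B3–B4, B4–B5, B5–B6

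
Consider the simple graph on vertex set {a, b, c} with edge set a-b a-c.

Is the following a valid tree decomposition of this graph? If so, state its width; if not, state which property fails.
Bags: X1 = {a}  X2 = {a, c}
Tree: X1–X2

No — vertex b appears in no bag.

A tree decomposition must satisfy three properties: every vertex lies in some bag; for every edge, both endpoints lie together in some bag; and for every vertex, the bags containing it form a connected subtree. Here vertex b appears in no bag, so the decomposition is invalid.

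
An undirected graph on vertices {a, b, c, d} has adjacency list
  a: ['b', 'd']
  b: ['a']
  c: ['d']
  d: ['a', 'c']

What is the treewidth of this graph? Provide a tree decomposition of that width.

Treewidth 1.
One optimal decomposition is:
Bags: B1 = {c, d}  B2 = {a, d}  B3 = {a, b}
Tree: B1–B2, B2–B3

Every bag has size at most 2, so the width is 2 − 1 = 1 and tw(G) ≤ 1. G has an edge, so its treewidth is at least 1. Therefore the treewidth is 1.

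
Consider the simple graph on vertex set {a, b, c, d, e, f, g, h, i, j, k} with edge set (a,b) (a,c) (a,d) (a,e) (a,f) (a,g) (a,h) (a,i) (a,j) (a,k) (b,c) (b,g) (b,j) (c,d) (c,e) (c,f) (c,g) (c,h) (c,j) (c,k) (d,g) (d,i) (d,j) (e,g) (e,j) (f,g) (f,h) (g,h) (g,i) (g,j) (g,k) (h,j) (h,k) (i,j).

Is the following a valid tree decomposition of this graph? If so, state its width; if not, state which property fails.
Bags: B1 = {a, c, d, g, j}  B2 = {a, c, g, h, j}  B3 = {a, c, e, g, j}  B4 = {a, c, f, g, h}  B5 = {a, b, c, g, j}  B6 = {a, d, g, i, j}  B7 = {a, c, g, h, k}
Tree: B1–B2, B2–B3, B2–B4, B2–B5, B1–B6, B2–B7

Yes; width 4.

Vertex coverage: the bags together contain {a, b, c, d, e, f, g, h, i, j, k}, the full vertex set. Edge coverage: each edge of G has both endpoints in at least one bag. Running intersection: for every vertex, the bags containing it form a connected subtree. All three properties hold, so this is a valid tree decomposition of width max|bag| − 1 = 4, and hence tw(G) ≤ 4.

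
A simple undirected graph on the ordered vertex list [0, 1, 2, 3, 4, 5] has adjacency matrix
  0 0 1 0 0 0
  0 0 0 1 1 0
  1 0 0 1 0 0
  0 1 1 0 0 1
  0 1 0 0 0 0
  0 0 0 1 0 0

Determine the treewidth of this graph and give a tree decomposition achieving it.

Every bag has size at most 2, so the width is 2 − 1 = 1 and tw(G) ≤ 1. Any graph with an edge has treewidth ≥ 1, and G has the edge 3–2. Hence tw(G) = 1 exactly.

Treewidth 1.
Bags: B1 = {2, 3}  B2 = {0, 2}  B3 = {1, 3}  B4 = {1, 4}  B5 = {3, 5}
Tree: B1–B2, B1–B3, B3–B4, B3–B5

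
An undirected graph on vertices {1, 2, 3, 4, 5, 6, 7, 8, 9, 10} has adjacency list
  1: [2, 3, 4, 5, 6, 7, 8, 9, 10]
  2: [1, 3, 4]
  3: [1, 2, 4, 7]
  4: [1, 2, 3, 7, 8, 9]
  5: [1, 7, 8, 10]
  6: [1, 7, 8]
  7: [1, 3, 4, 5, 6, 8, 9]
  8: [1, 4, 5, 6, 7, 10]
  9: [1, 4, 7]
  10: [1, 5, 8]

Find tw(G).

3

A width-3 tree decomposition is:
Bags: B1 = {1, 5, 7, 8}  B2 = {1, 5, 8, 10}  B3 = {1, 4, 7, 8}  B4 = {1, 6, 7, 8}  B5 = {1, 3, 4, 7}  B6 = {1, 2, 3, 4}  B7 = {1, 4, 7, 9}
Tree: B1–B2, B1–B3, B3–B4, B3–B5, B5–B6, B5–B7
Each bag holds 4 vertices, so the decomposition has width 3, which upper-bounds the treewidth. On the other hand G contains the 4-clique {1, 2, 3, 4}. A clique must lie in a single bag of any decomposition, so no decomposition can have width below 3. Hence tw(G) = 3 exactly.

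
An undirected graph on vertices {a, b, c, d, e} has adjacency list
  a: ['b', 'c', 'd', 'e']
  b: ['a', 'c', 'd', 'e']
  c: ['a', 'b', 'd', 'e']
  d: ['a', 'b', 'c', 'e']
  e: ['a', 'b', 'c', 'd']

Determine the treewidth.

A width-4 tree decomposition is:
Bags: B1 = {a, b, c, d, e}
Tree: (single bag)
A single bag containing all 5 vertices is trivially a valid decomposition of width 4. For the lower bound, the 5 vertices {a, b, c, d, e} are pairwise adjacent, and any tree decomposition puts a clique entirely inside one bag — forcing width ≥ 4. The upper and lower bounds meet at 4, so that is the treewidth.

4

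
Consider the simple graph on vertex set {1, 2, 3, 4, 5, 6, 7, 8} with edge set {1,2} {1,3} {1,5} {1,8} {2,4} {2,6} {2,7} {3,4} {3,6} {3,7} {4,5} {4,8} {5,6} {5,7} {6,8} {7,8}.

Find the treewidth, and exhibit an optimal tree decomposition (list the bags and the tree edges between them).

Every bag has size at most 5, so the width is 5 − 1 = 4 and tw(G) ≤ 4. For the lower bound: the 5 vertex sets {1,5}, {2,7}, {3,6}, {8}, {4} are disjoint, each induces a connected subgraph, and every pair is joined by at least one edge of G. Contracting each set to a single vertex therefore yields K_{5} as a minor, and since treewidth is minor-monotone, tw(G) ≥ tw(K_{5}) = 4. The upper and lower bounds meet at 4, so that is the treewidth.

Treewidth 4.
One optimal decomposition is:
Bags: B1 = {1, 2, 3, 5, 8}  B2 = {2, 3, 5, 7, 8}  B3 = {2, 3, 5, 6, 8}  B4 = {2, 3, 4, 5, 8}
Tree: B1–B2, B2–B3, B3–B4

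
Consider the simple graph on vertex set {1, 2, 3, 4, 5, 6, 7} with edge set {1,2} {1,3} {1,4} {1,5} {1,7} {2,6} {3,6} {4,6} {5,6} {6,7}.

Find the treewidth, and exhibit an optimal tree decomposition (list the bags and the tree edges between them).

The largest bag has 3 vertices, giving width 2; this decomposition certifies tw(G) ≤ 2. For the lower bound, G contains the cycle 1–3–6–7–1, so G is not a forest; only forests have treewidth ≤ 1, hence tw(G) ≥ 2. Combining the bounds, tw(G) = 2.

Treewidth 2.
One optimal decomposition is:
Bags: B1 = {1, 3, 6}  B2 = {1, 6, 7}  B3 = {1, 4, 6}  B4 = {1, 5, 6}  B5 = {1, 2, 6}
Tree: B1–B2, B2–B3, B3–B4, B4–B5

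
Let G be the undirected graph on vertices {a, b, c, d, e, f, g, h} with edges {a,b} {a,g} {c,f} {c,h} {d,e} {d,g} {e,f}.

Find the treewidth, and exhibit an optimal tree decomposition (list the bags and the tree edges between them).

Treewidth 1.
Bags: B1 = {a, b}  B2 = {a, g}  B3 = {d, g}  B4 = {d, e}  B5 = {e, f}  B6 = {c, f}  B7 = {c, h}
Tree: B1–B2, B2–B3, B3–B4, B4–B5, B5–B6, B6–B7

Every bag has size at most 2, so the width is 2 − 1 = 1 and tw(G) ≤ 1. Any graph with an edge has treewidth ≥ 1, and G has the edge b–a. The upper and lower bounds meet at 1, so that is the treewidth.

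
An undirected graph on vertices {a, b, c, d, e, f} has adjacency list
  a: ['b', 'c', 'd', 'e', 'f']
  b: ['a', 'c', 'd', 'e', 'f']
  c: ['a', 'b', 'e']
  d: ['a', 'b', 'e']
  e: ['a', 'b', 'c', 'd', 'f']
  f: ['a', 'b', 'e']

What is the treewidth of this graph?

3

A width-3 tree decomposition is:
Bags: B1 = {a, b, e, f}  B2 = {a, b, d, e}  B3 = {a, b, c, e}
Tree: B1–B2, B1–B3
Every bag has size at most 4, so the width is 4 − 1 = 3 and tw(G) ≤ 3. Conversely, {a, b, d, e} is a clique of size 4, and the vertices of any clique must share a bag in every tree decomposition; so some bag has ≥ 4 vertices and tw(G) ≥ 3. Hence tw(G) = 3 exactly.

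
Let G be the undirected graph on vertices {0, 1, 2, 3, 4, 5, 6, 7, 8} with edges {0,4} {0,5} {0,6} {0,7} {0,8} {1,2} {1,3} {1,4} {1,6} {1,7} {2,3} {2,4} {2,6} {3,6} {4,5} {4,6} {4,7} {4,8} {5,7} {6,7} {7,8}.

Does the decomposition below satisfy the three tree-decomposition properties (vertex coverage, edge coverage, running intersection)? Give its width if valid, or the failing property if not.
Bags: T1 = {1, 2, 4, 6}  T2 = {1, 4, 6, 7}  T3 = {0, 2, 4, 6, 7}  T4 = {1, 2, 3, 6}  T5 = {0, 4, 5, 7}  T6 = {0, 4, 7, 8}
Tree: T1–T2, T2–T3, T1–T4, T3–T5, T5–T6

A tree decomposition must satisfy three properties: every vertex lies in some bag; for every edge, both endpoints lie together in some bag; and for every vertex, the bags containing it form a connected subtree. Here bags containing vertex 2 are not connected in the tree, so the decomposition is invalid.

No — bags containing vertex 2 are not connected in the tree.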